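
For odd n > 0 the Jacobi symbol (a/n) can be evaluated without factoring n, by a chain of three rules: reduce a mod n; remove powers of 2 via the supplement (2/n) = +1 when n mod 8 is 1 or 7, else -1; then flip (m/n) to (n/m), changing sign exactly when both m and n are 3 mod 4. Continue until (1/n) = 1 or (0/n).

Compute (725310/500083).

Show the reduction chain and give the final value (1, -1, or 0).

(725310/500083) = (225227/500083)   [reduce mod 500083]
reciprocity: (225227/500083) = -1·(500083/225227) since 225227 mod 4 = 3, 500083 mod 4 = 3; sign now -1
(500083/225227) = (49629/225227)   [reduce mod 225227]
reciprocity: (49629/225227) = +1·(225227/49629) since 49629 mod 4 = 1, 225227 mod 4 = 3; sign now -1
(225227/49629) = (26711/49629)   [reduce mod 49629]
reciprocity: (26711/49629) = +1·(49629/26711) since 26711 mod 4 = 3, 49629 mod 4 = 1; sign now -1
(49629/26711) = (22918/26711)   [reduce mod 26711]
22918 = 2^1·11459; (2/26711) = +1 since 26711 mod 8 = 7, so (22918/26711) = (+1)^1·(11459/26711); sign now -1
reciprocity: (11459/26711) = -1·(26711/11459) since 11459 mod 4 = 3, 26711 mod 4 = 3; sign now +1
(26711/11459) = (3793/11459)   [reduce mod 11459]
reciprocity: (3793/11459) = +1·(11459/3793) since 3793 mod 4 = 1, 11459 mod 4 = 3; sign now +1
(11459/3793) = (80/3793)   [reduce mod 3793]
80 = 2^4·5; (2/3793) = +1 since 3793 mod 8 = 1, so (80/3793) = (+1)^4·(5/3793); sign now +1
reciprocity: (5/3793) = +1·(3793/5) since 5 mod 4 = 1, 3793 mod 4 = 1; sign now +1
(3793/5) = (3/5)   [reduce mod 5]
reciprocity: (3/5) = +1·(5/3) since 3 mod 4 = 3, 5 mod 4 = 1; sign now +1
(5/3) = (2/3)   [reduce mod 3]
2 = 2^1·1; (2/3) = -1 since 3 mod 8 = 3, so (2/3) = (-1)^1·(1/3); sign now -1
(1/3) = 1; final value = sign = -1

-1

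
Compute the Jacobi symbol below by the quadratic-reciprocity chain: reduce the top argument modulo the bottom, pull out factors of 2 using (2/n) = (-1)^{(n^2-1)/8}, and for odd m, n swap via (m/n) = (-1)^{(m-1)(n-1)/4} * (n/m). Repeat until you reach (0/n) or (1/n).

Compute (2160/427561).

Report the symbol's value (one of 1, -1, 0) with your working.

1

2160 = 2^4·135; (2/427561) = +1 since 427561 mod 8 = 1, so (2160/427561) = (+1)^4·(135/427561); sign now +1
reciprocity: (135/427561) = +1·(427561/135) since 135 mod 4 = 3, 427561 mod 4 = 1; sign now +1
(427561/135) = (16/135)   [reduce mod 135]
16 = 2^4·1; (2/135) = +1 since 135 mod 8 = 7, so (16/135) = (+1)^4·(1/135); sign now +1
(1/135) = 1; final value = sign = +1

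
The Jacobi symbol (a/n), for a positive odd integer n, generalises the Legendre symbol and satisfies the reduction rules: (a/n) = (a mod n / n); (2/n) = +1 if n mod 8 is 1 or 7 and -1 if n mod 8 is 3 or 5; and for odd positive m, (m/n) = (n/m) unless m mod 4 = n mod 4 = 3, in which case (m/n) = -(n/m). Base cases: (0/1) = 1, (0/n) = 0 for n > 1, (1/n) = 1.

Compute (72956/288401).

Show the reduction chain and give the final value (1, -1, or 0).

-1

72956 = 2^2·18239; (2/288401) = +1 since 288401 mod 8 = 1, so (72956/288401) = (+1)^2·(18239/288401); sign now +1
reciprocity: (18239/288401) = +1·(288401/18239) since 18239 mod 4 = 3, 288401 mod 4 = 1; sign now +1
(288401/18239) = (14816/18239)   [reduce mod 18239]
14816 = 2^5·463; (2/18239) = +1 since 18239 mod 8 = 7, so (14816/18239) = (+1)^5·(463/18239); sign now +1
reciprocity: (463/18239) = -1·(18239/463) since 463 mod 4 = 3, 18239 mod 4 = 3; sign now -1
(18239/463) = (182/463)   [reduce mod 463]
182 = 2^1·91; (2/463) = +1 since 463 mod 8 = 7, so (182/463) = (+1)^1·(91/463); sign now -1
reciprocity: (91/463) = -1·(463/91) since 91 mod 4 = 3, 463 mod 4 = 3; sign now +1
(463/91) = (8/91)   [reduce mod 91]
8 = 2^3·1; (2/91) = -1 since 91 mod 8 = 3, so (8/91) = (-1)^3·(1/91); sign now -1
(1/91) = 1; final value = sign = -1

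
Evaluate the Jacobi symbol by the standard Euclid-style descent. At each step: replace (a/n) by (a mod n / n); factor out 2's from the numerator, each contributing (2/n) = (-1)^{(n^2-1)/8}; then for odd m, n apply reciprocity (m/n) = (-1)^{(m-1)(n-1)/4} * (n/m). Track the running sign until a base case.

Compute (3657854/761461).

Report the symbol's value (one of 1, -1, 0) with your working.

(3657854/761461) = (612010/761461)   [reduce mod 761461]
612010 = 2^1·306005; (2/761461) = -1 since 761461 mod 8 = 5, so (612010/761461) = (-1)^1·(306005/761461); sign now -1
reciprocity: (306005/761461) = +1·(761461/306005) since 306005 mod 4 = 1, 761461 mod 4 = 1; sign now -1
(761461/306005) = (149451/306005)   [reduce mod 306005]
reciprocity: (149451/306005) = +1·(306005/149451) since 149451 mod 4 = 3, 306005 mod 4 = 1; sign now -1
(306005/149451) = (7103/149451)   [reduce mod 149451]
reciprocity: (7103/149451) = -1·(149451/7103) since 7103 mod 4 = 3, 149451 mod 4 = 3; sign now +1
(149451/7103) = (288/7103)   [reduce mod 7103]
288 = 2^5·9; (2/7103) = +1 since 7103 mod 8 = 7, so (288/7103) = (+1)^5·(9/7103); sign now +1
reciprocity: (9/7103) = +1·(7103/9) since 9 mod 4 = 1, 7103 mod 4 = 3; sign now +1
(7103/9) = (2/9)   [reduce mod 9]
2 = 2^1·1; (2/9) = +1 since 9 mod 8 = 1, so (2/9) = (+1)^1·(1/9); sign now +1
(1/9) = 1; final value = sign = +1

1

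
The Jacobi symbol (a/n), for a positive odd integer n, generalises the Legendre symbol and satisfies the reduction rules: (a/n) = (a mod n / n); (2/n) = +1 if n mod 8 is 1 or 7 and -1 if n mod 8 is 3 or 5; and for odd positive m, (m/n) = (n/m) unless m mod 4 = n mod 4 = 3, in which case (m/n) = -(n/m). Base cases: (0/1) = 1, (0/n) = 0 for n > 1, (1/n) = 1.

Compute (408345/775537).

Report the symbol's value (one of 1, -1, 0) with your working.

flip (408345/775537) -> (775537/408345): both odd, 408345 mod 4 = 1, 775537 mod 4 = 1, so the flip contributes +1; sign now +1
(775537/408345): 775537 mod 408345 = 367192, so (775537/408345) = (367192/408345)
factor out 2^3: 367192 = 2^3·45899; with 408345 mod 8 = 1, (2/408345) = +1; sign now +1; continue with (45899/408345)
flip (45899/408345) -> (408345/45899): both odd, 45899 mod 4 = 3, 408345 mod 4 = 1, so the flip contributes +1; sign now +1
(408345/45899): 408345 mod 45899 = 41153, so (408345/45899) = (41153/45899)
flip (41153/45899) -> (45899/41153): both odd, 41153 mod 4 = 1, 45899 mod 4 = 3, so the flip contributes +1; sign now +1
(45899/41153): 45899 mod 41153 = 4746, so (45899/41153) = (4746/41153)
factor out 2^1: 4746 = 2^1·2373; with 41153 mod 8 = 1, (2/41153) = +1; sign now +1; continue with (2373/41153)
flip (2373/41153) -> (41153/2373): both odd, 2373 mod 4 = 1, 41153 mod 4 = 1, so the flip contributes +1; sign now +1
(41153/2373): 41153 mod 2373 = 812, so (41153/2373) = (812/2373)
factor out 2^2: 812 = 2^2·203; with 2373 mod 8 = 5, (2/2373) = -1; sign now +1; continue with (203/2373)
flip (203/2373) -> (2373/203): both odd, 203 mod 4 = 3, 2373 mod 4 = 1, so the flip contributes +1; sign now +1
(2373/203): 2373 mod 203 = 140, so (2373/203) = (140/203)
factor out 2^2: 140 = 2^2·35; with 203 mod 8 = 3, (2/203) = -1; sign now +1; continue with (35/203)
flip (35/203) -> (203/35): both odd, 35 mod 4 = 3, 203 mod 4 = 3, so the flip contributes -1; sign now -1
(203/35): 203 mod 35 = 28, so (203/35) = (28/35)
factor out 2^2: 28 = 2^2·7; with 35 mod 8 = 3, (2/35) = -1; sign now -1; continue with (7/35)
flip (7/35) -> (35/7): both odd, 7 mod 4 = 3, 35 mod 4 = 3, so the flip contributes -1; sign now +1
(35/7): 35 mod 7 = 0, so (35/7) = (0/7)
reached (0/7); gcd(a, n) > 1, so (0/7) = 0 and the symbol is 0

0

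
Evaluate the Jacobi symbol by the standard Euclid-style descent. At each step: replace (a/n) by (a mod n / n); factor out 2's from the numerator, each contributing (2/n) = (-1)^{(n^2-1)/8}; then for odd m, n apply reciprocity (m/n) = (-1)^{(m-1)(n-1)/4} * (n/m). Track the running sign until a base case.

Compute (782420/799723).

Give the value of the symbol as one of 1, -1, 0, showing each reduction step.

-1

782420 = 2^2·195605; (2/799723) = -1 since 799723 mod 8 = 3, so (782420/799723) = (-1)^2·(195605/799723); sign now +1
reciprocity: (195605/799723) = +1·(799723/195605) since 195605 mod 4 = 1, 799723 mod 4 = 3; sign now +1
(799723/195605) = (17303/195605)   [reduce mod 195605]
reciprocity: (17303/195605) = +1·(195605/17303) since 17303 mod 4 = 3, 195605 mod 4 = 1; sign now +1
(195605/17303) = (5272/17303)   [reduce mod 17303]
5272 = 2^3·659; (2/17303) = +1 since 17303 mod 8 = 7, so (5272/17303) = (+1)^3·(659/17303); sign now +1
reciprocity: (659/17303) = -1·(17303/659) since 659 mod 4 = 3, 17303 mod 4 = 3; sign now -1
(17303/659) = (169/659)   [reduce mod 659]
reciprocity: (169/659) = +1·(659/169) since 169 mod 4 = 1, 659 mod 4 = 3; sign now -1
(659/169) = (152/169)   [reduce mod 169]
152 = 2^3·19; (2/169) = +1 since 169 mod 8 = 1, so (152/169) = (+1)^3·(19/169); sign now -1
reciprocity: (19/169) = +1·(169/19) since 19 mod 4 = 3, 169 mod 4 = 1; sign now -1
(169/19) = (17/19)   [reduce mod 19]
reciprocity: (17/19) = +1·(19/17) since 17 mod 4 = 1, 19 mod 4 = 3; sign now -1
(19/17) = (2/17)   [reduce mod 17]
2 = 2^1·1; (2/17) = +1 since 17 mod 8 = 1, so (2/17) = (+1)^1·(1/17); sign now -1
(1/17) = 1; final value = sign = -1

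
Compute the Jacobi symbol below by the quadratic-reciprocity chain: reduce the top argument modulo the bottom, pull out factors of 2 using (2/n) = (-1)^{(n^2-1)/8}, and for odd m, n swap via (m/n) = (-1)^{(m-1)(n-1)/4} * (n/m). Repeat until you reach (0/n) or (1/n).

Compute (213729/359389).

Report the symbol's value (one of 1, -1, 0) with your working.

-1

flip (213729/359389) -> (359389/213729): both odd, 213729 mod 4 = 1, 359389 mod 4 = 1, so the flip contributes +1; sign now +1
(359389/213729): 359389 mod 213729 = 145660, so (359389/213729) = (145660/213729)
factor out 2^2: 145660 = 2^2·36415; with 213729 mod 8 = 1, (2/213729) = +1; sign now +1; continue with (36415/213729)
flip (36415/213729) -> (213729/36415): both odd, 36415 mod 4 = 3, 213729 mod 4 = 1, so the flip contributes +1; sign now +1
(213729/36415): 213729 mod 36415 = 31654, so (213729/36415) = (31654/36415)
factor out 2^1: 31654 = 2^1·15827; with 36415 mod 8 = 7, (2/36415) = +1; sign now +1; continue with (15827/36415)
flip (15827/36415) -> (36415/15827): both odd, 15827 mod 4 = 3, 36415 mod 4 = 3, so the flip contributes -1; sign now -1
(36415/15827): 36415 mod 15827 = 4761, so (36415/15827) = (4761/15827)
flip (4761/15827) -> (15827/4761): both odd, 4761 mod 4 = 1, 15827 mod 4 = 3, so the flip contributes +1; sign now -1
(15827/4761): 15827 mod 4761 = 1544, so (15827/4761) = (1544/4761)
factor out 2^3: 1544 = 2^3·193; with 4761 mod 8 = 1, (2/4761) = +1; sign now -1; continue with (193/4761)
flip (193/4761) -> (4761/193): both odd, 193 mod 4 = 1, 4761 mod 4 = 1, so the flip contributes +1; sign now -1
(4761/193): 4761 mod 193 = 129, so (4761/193) = (129/193)
flip (129/193) -> (193/129): both odd, 129 mod 4 = 1, 193 mod 4 = 1, so the flip contributes +1; sign now -1
(193/129): 193 mod 129 = 64, so (193/129) = (64/129)
factor out 2^6: 64 = 2^6·1; with 129 mod 8 = 1, (2/129) = +1; sign now -1; continue with (1/129)
reached (1/129) = 1, so the symbol is -1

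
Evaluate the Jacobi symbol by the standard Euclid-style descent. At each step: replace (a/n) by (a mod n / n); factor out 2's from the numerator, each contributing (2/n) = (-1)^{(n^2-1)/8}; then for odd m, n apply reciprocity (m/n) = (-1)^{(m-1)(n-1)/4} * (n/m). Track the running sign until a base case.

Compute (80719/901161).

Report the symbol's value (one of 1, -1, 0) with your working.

reciprocity: (80719/901161) = +1·(901161/80719) since 80719 mod 4 = 3, 901161 mod 4 = 1; sign now +1
(901161/80719) = (13252/80719)   [reduce mod 80719]
13252 = 2^2·3313; (2/80719) = +1 since 80719 mod 8 = 7, so (13252/80719) = (+1)^2·(3313/80719); sign now +1
reciprocity: (3313/80719) = +1·(80719/3313) since 3313 mod 4 = 1, 80719 mod 4 = 3; sign now +1
(80719/3313) = (1207/3313)   [reduce mod 3313]
reciprocity: (1207/3313) = +1·(3313/1207) since 1207 mod 4 = 3, 3313 mod 4 = 1; sign now +1
(3313/1207) = (899/1207)   [reduce mod 1207]
reciprocity: (899/1207) = -1·(1207/899) since 899 mod 4 = 3, 1207 mod 4 = 3; sign now -1
(1207/899) = (308/899)   [reduce mod 899]
308 = 2^2·77; (2/899) = -1 since 899 mod 8 = 3, so (308/899) = (-1)^2·(77/899); sign now -1
reciprocity: (77/899) = +1·(899/77) since 77 mod 4 = 1, 899 mod 4 = 3; sign now -1
(899/77) = (52/77)   [reduce mod 77]
52 = 2^2·13; (2/77) = -1 since 77 mod 8 = 5, so (52/77) = (-1)^2·(13/77); sign now -1
reciprocity: (13/77) = +1·(77/13) since 13 mod 4 = 1, 77 mod 4 = 1; sign now -1
(77/13) = (12/13)   [reduce mod 13]
12 = 2^2·3; (2/13) = -1 since 13 mod 8 = 5, so (12/13) = (-1)^2·(3/13); sign now -1
reciprocity: (3/13) = +1·(13/3) since 3 mod 4 = 3, 13 mod 4 = 1; sign now -1
(13/3) = (1/3)   [reduce mod 3]
(1/3) = 1; final value = sign = -1

-1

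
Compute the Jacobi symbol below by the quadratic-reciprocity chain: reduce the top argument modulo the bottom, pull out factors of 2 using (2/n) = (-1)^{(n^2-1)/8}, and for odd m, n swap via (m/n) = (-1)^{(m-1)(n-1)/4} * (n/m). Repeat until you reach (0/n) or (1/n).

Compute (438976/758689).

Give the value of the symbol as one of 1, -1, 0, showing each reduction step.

438976 = 2^6·6859; (2/758689) = +1 since 758689 mod 8 = 1, so (438976/758689) = (+1)^6·(6859/758689); sign now +1
reciprocity: (6859/758689) = +1·(758689/6859) since 6859 mod 4 = 3, 758689 mod 4 = 1; sign now +1
(758689/6859) = (4199/6859)   [reduce mod 6859]
reciprocity: (4199/6859) = -1·(6859/4199) since 4199 mod 4 = 3, 6859 mod 4 = 3; sign now -1
(6859/4199) = (2660/4199)   [reduce mod 4199]
2660 = 2^2·665; (2/4199) = +1 since 4199 mod 8 = 7, so (2660/4199) = (+1)^2·(665/4199); sign now -1
reciprocity: (665/4199) = +1·(4199/665) since 665 mod 4 = 1, 4199 mod 4 = 3; sign now -1
(4199/665) = (209/665)   [reduce mod 665]
reciprocity: (209/665) = +1·(665/209) since 209 mod 4 = 1, 665 mod 4 = 1; sign now -1
(665/209) = (38/209)   [reduce mod 209]
38 = 2^1·19; (2/209) = +1 since 209 mod 8 = 1, so (38/209) = (+1)^1·(19/209); sign now -1
reciprocity: (19/209) = +1·(209/19) since 19 mod 4 = 3, 209 mod 4 = 1; sign now -1
(209/19) = (0/19)   [reduce mod 19]
(0/19) = 0   [gcd(a, n) > 1]; final value = 0

0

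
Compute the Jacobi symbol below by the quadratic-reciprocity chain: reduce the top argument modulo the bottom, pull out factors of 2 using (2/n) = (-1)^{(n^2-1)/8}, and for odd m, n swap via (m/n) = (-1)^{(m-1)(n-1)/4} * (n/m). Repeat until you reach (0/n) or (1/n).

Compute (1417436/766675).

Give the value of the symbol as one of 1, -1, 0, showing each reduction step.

(1417436/766675) = (650761/766675)   [reduce mod 766675]
reciprocity: (650761/766675) = +1·(766675/650761) since 650761 mod 4 = 1, 766675 mod 4 = 3; sign now +1
(766675/650761) = (115914/650761)   [reduce mod 650761]
115914 = 2^1·57957; (2/650761) = +1 since 650761 mod 8 = 1, so (115914/650761) = (+1)^1·(57957/650761); sign now +1
reciprocity: (57957/650761) = +1·(650761/57957) since 57957 mod 4 = 1, 650761 mod 4 = 1; sign now +1
(650761/57957) = (13234/57957)   [reduce mod 57957]
13234 = 2^1·6617; (2/57957) = -1 since 57957 mod 8 = 5, so (13234/57957) = (-1)^1·(6617/57957); sign now -1
reciprocity: (6617/57957) = +1·(57957/6617) since 6617 mod 4 = 1, 57957 mod 4 = 1; sign now -1
(57957/6617) = (5021/6617)   [reduce mod 6617]
reciprocity: (5021/6617) = +1·(6617/5021) since 5021 mod 4 = 1, 6617 mod 4 = 1; sign now -1
(6617/5021) = (1596/5021)   [reduce mod 5021]
1596 = 2^2·399; (2/5021) = -1 since 5021 mod 8 = 5, so (1596/5021) = (-1)^2·(399/5021); sign now -1
reciprocity: (399/5021) = +1·(5021/399) since 399 mod 4 = 3, 5021 mod 4 = 1; sign now -1
(5021/399) = (233/399)   [reduce mod 399]
reciprocity: (233/399) = +1·(399/233) since 233 mod 4 = 1, 399 mod 4 = 3; sign now -1
(399/233) = (166/233)   [reduce mod 233]
166 = 2^1·83; (2/233) = +1 since 233 mod 8 = 1, so (166/233) = (+1)^1·(83/233); sign now -1
reciprocity: (83/233) = +1·(233/83) since 83 mod 4 = 3, 233 mod 4 = 1; sign now -1
(233/83) = (67/83)   [reduce mod 83]
reciprocity: (67/83) = -1·(83/67) since 67 mod 4 = 3, 83 mod 4 = 3; sign now +1
(83/67) = (16/67)   [reduce mod 67]
16 = 2^4·1; (2/67) = -1 since 67 mod 8 = 3, so (16/67) = (-1)^4·(1/67); sign now +1
(1/67) = 1; final value = sign = +1

1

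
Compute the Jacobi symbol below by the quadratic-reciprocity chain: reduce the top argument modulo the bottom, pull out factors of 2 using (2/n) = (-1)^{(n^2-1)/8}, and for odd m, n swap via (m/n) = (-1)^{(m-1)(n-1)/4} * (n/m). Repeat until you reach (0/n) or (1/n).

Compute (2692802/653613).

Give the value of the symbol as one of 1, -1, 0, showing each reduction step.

(2692802/653613): 2692802 mod 653613 = 78350, so (2692802/653613) = (78350/653613)
factor out 2^1: 78350 = 2^1·39175; with 653613 mod 8 = 5, (2/653613) = -1; sign now -1; continue with (39175/653613)
flip (39175/653613) -> (653613/39175): both odd, 39175 mod 4 = 3, 653613 mod 4 = 1, so the flip contributes +1; sign now -1
(653613/39175): 653613 mod 39175 = 26813, so (653613/39175) = (26813/39175)
flip (26813/39175) -> (39175/26813): both odd, 26813 mod 4 = 1, 39175 mod 4 = 3, so the flip contributes +1; sign now -1
(39175/26813): 39175 mod 26813 = 12362, so (39175/26813) = (12362/26813)
factor out 2^1: 12362 = 2^1·6181; with 26813 mod 8 = 5, (2/26813) = -1; sign now +1; continue with (6181/26813)
flip (6181/26813) -> (26813/6181): both odd, 6181 mod 4 = 1, 26813 mod 4 = 1, so the flip contributes +1; sign now +1
(26813/6181): 26813 mod 6181 = 2089, so (26813/6181) = (2089/6181)
flip (2089/6181) -> (6181/2089): both odd, 2089 mod 4 = 1, 6181 mod 4 = 1, so the flip contributes +1; sign now +1
(6181/2089): 6181 mod 2089 = 2003, so (6181/2089) = (2003/2089)
flip (2003/2089) -> (2089/2003): both odd, 2003 mod 4 = 3, 2089 mod 4 = 1, so the flip contributes +1; sign now +1
(2089/2003): 2089 mod 2003 = 86, so (2089/2003) = (86/2003)
factor out 2^1: 86 = 2^1·43; with 2003 mod 8 = 3, (2/2003) = -1; sign now -1; continue with (43/2003)
flip (43/2003) -> (2003/43): both odd, 43 mod 4 = 3, 2003 mod 4 = 3, so the flip contributes -1; sign now +1
(2003/43): 2003 mod 43 = 25, so (2003/43) = (25/43)
flip (25/43) -> (43/25): both odd, 25 mod 4 = 1, 43 mod 4 = 3, so the flip contributes +1; sign now +1
(43/25): 43 mod 25 = 18, so (43/25) = (18/25)
factor out 2^1: 18 = 2^1·9; with 25 mod 8 = 1, (2/25) = +1; sign now +1; continue with (9/25)
flip (9/25) -> (25/9): both odd, 9 mod 4 = 1, 25 mod 4 = 1, so the flip contributes +1; sign now +1
(25/9): 25 mod 9 = 7, so (25/9) = (7/9)
flip (7/9) -> (9/7): both odd, 7 mod 4 = 3, 9 mod 4 = 1, so the flip contributes +1; sign now +1
(9/7): 9 mod 7 = 2, so (9/7) = (2/7)
factor out 2^1: 2 = 2^1·1; with 7 mod 8 = 7, (2/7) = +1; sign now +1; continue with (1/7)
reached (1/7) = 1, so the symbol is +1

1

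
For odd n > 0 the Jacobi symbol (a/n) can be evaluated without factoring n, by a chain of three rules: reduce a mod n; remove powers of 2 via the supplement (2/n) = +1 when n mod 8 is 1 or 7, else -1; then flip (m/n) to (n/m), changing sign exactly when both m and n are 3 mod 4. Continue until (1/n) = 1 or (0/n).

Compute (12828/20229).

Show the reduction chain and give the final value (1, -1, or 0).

factor out 2^2: 12828 = 2^2·3207; with 20229 mod 8 = 5, (2/20229) = -1; sign now +1; continue with (3207/20229)
flip (3207/20229) -> (20229/3207): both odd, 3207 mod 4 = 3, 20229 mod 4 = 1, so the flip contributes +1; sign now +1
(20229/3207): 20229 mod 3207 = 987, so (20229/3207) = (987/3207)
flip (987/3207) -> (3207/987): both odd, 987 mod 4 = 3, 3207 mod 4 = 3, so the flip contributes -1; sign now -1
(3207/987): 3207 mod 987 = 246, so (3207/987) = (246/987)
factor out 2^1: 246 = 2^1·123; with 987 mod 8 = 3, (2/987) = -1; sign now +1; continue with (123/987)
flip (123/987) -> (987/123): both odd, 123 mod 4 = 3, 987 mod 4 = 3, so the flip contributes -1; sign now -1
(987/123): 987 mod 123 = 3, so (987/123) = (3/123)
flip (3/123) -> (123/3): both odd, 3 mod 4 = 3, 123 mod 4 = 3, so the flip contributes -1; sign now +1
(123/3): 123 mod 3 = 0, so (123/3) = (0/3)
reached (0/3); gcd(a, n) > 1, so (0/3) = 0 and the symbol is 0

0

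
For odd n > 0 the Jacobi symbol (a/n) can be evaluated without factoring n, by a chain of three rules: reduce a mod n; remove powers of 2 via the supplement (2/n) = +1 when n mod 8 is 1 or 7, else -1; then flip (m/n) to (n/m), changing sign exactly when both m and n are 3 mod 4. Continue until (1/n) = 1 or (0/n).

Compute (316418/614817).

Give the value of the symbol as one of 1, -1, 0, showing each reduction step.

-1

factor out 2^1: 316418 = 2^1·158209; with 614817 mod 8 = 1, (2/614817) = +1; sign now +1; continue with (158209/614817)
flip (158209/614817) -> (614817/158209): both odd, 158209 mod 4 = 1, 614817 mod 4 = 1, so the flip contributes +1; sign now +1
(614817/158209): 614817 mod 158209 = 140190, so (614817/158209) = (140190/158209)
factor out 2^1: 140190 = 2^1·70095; with 158209 mod 8 = 1, (2/158209) = +1; sign now +1; continue with (70095/158209)
flip (70095/158209) -> (158209/70095): both odd, 70095 mod 4 = 3, 158209 mod 4 = 1, so the flip contributes +1; sign now +1
(158209/70095): 158209 mod 70095 = 18019, so (158209/70095) = (18019/70095)
flip (18019/70095) -> (70095/18019): both odd, 18019 mod 4 = 3, 70095 mod 4 = 3, so the flip contributes -1; sign now -1
(70095/18019): 70095 mod 18019 = 16038, so (70095/18019) = (16038/18019)
factor out 2^1: 16038 = 2^1·8019; with 18019 mod 8 = 3, (2/18019) = -1; sign now +1; continue with (8019/18019)
flip (8019/18019) -> (18019/8019): both odd, 8019 mod 4 = 3, 18019 mod 4 = 3, so the flip contributes -1; sign now -1
(18019/8019): 18019 mod 8019 = 1981, so (18019/8019) = (1981/8019)
flip (1981/8019) -> (8019/1981): both odd, 1981 mod 4 = 1, 8019 mod 4 = 3, so the flip contributes +1; sign now -1
(8019/1981): 8019 mod 1981 = 95, so (8019/1981) = (95/1981)
flip (95/1981) -> (1981/95): both odd, 95 mod 4 = 3, 1981 mod 4 = 1, so the flip contributes +1; sign now -1
(1981/95): 1981 mod 95 = 81, so (1981/95) = (81/95)
flip (81/95) -> (95/81): both odd, 81 mod 4 = 1, 95 mod 4 = 3, so the flip contributes +1; sign now -1
(95/81): 95 mod 81 = 14, so (95/81) = (14/81)
factor out 2^1: 14 = 2^1·7; with 81 mod 8 = 1, (2/81) = +1; sign now -1; continue with (7/81)
flip (7/81) -> (81/7): both odd, 7 mod 4 = 3, 81 mod 4 = 1, so the flip contributes +1; sign now -1
(81/7): 81 mod 7 = 4, so (81/7) = (4/7)
factor out 2^2: 4 = 2^2·1; with 7 mod 8 = 7, (2/7) = +1; sign now -1; continue with (1/7)
reached (1/7) = 1, so the symbol is -1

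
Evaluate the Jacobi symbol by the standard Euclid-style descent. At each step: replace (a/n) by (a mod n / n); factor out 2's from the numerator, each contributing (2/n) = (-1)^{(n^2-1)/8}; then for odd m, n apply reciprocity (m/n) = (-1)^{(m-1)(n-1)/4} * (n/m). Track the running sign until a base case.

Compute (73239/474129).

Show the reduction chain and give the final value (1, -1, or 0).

0

flip (73239/474129) -> (474129/73239): both odd, 73239 mod 4 = 3, 474129 mod 4 = 1, so the flip contributes +1; sign now +1
(474129/73239): 474129 mod 73239 = 34695, so (474129/73239) = (34695/73239)
flip (34695/73239) -> (73239/34695): both odd, 34695 mod 4 = 3, 73239 mod 4 = 3, so the flip contributes -1; sign now -1
(73239/34695): 73239 mod 34695 = 3849, so (73239/34695) = (3849/34695)
flip (3849/34695) -> (34695/3849): both odd, 3849 mod 4 = 1, 34695 mod 4 = 3, so the flip contributes +1; sign now -1
(34695/3849): 34695 mod 3849 = 54, so (34695/3849) = (54/3849)
factor out 2^1: 54 = 2^1·27; with 3849 mod 8 = 1, (2/3849) = +1; sign now -1; continue with (27/3849)
flip (27/3849) -> (3849/27): both odd, 27 mod 4 = 3, 3849 mod 4 = 1, so the flip contributes +1; sign now -1
(3849/27): 3849 mod 27 = 15, so (3849/27) = (15/27)
flip (15/27) -> (27/15): both odd, 15 mod 4 = 3, 27 mod 4 = 3, so the flip contributes -1; sign now +1
(27/15): 27 mod 15 = 12, so (27/15) = (12/15)
factor out 2^2: 12 = 2^2·3; with 15 mod 8 = 7, (2/15) = +1; sign now +1; continue with (3/15)
flip (3/15) -> (15/3): both odd, 3 mod 4 = 3, 15 mod 4 = 3, so the flip contributes -1; sign now -1
(15/3): 15 mod 3 = 0, so (15/3) = (0/3)
reached (0/3); gcd(a, n) > 1, so (0/3) = 0 and the symbol is 0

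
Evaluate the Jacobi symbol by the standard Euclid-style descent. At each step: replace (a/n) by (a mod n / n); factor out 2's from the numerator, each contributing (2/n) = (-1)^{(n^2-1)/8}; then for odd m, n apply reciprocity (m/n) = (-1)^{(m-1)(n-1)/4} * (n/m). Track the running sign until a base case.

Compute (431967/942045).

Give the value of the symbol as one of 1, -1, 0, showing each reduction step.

reciprocity: (431967/942045) = +1·(942045/431967) since 431967 mod 4 = 3, 942045 mod 4 = 1; sign now +1
(942045/431967) = (78111/431967)   [reduce mod 431967]
reciprocity: (78111/431967) = -1·(431967/78111) since 78111 mod 4 = 3, 431967 mod 4 = 3; sign now -1
(431967/78111) = (41412/78111)   [reduce mod 78111]
41412 = 2^2·10353; (2/78111) = +1 since 78111 mod 8 = 7, so (41412/78111) = (+1)^2·(10353/78111); sign now -1
reciprocity: (10353/78111) = +1·(78111/10353) since 10353 mod 4 = 1, 78111 mod 4 = 3; sign now -1
(78111/10353) = (5640/10353)   [reduce mod 10353]
5640 = 2^3·705; (2/10353) = +1 since 10353 mod 8 = 1, so (5640/10353) = (+1)^3·(705/10353); sign now -1
reciprocity: (705/10353) = +1·(10353/705) since 705 mod 4 = 1, 10353 mod 4 = 1; sign now -1
(10353/705) = (483/705)   [reduce mod 705]
reciprocity: (483/705) = +1·(705/483) since 483 mod 4 = 3, 705 mod 4 = 1; sign now -1
(705/483) = (222/483)   [reduce mod 483]
222 = 2^1·111; (2/483) = -1 since 483 mod 8 = 3, so (222/483) = (-1)^1·(111/483); sign now +1
reciprocity: (111/483) = -1·(483/111) since 111 mod 4 = 3, 483 mod 4 = 3; sign now -1
(483/111) = (39/111)   [reduce mod 111]
reciprocity: (39/111) = -1·(111/39) since 39 mod 4 = 3, 111 mod 4 = 3; sign now +1
(111/39) = (33/39)   [reduce mod 39]
reciprocity: (33/39) = +1·(39/33) since 33 mod 4 = 1, 39 mod 4 = 3; sign now +1
(39/33) = (6/33)   [reduce mod 33]
6 = 2^1·3; (2/33) = +1 since 33 mod 8 = 1, so (6/33) = (+1)^1·(3/33); sign now +1
reciprocity: (3/33) = +1·(33/3) since 3 mod 4 = 3, 33 mod 4 = 1; sign now +1
(33/3) = (0/3)   [reduce mod 3]
(0/3) = 0   [gcd(a, n) > 1]; final value = 0

0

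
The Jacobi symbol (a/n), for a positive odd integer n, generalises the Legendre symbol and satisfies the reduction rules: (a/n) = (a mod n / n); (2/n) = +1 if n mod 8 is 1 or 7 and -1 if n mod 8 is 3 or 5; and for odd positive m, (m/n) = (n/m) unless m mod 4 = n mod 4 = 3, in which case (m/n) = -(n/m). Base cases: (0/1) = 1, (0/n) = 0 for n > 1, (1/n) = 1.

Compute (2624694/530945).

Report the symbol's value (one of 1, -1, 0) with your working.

-1

(2624694/530945): 2624694 mod 530945 = 500914, so (2624694/530945) = (500914/530945)
factor out 2^1: 500914 = 2^1·250457; with 530945 mod 8 = 1, (2/530945) = +1; sign now +1; continue with (250457/530945)
flip (250457/530945) -> (530945/250457): both odd, 250457 mod 4 = 1, 530945 mod 4 = 1, so the flip contributes +1; sign now +1
(530945/250457): 530945 mod 250457 = 30031, so (530945/250457) = (30031/250457)
flip (30031/250457) -> (250457/30031): both odd, 30031 mod 4 = 3, 250457 mod 4 = 1, so the flip contributes +1; sign now +1
(250457/30031): 250457 mod 30031 = 10209, so (250457/30031) = (10209/30031)
flip (10209/30031) -> (30031/10209): both odd, 10209 mod 4 = 1, 30031 mod 4 = 3, so the flip contributes +1; sign now +1
(30031/10209): 30031 mod 10209 = 9613, so (30031/10209) = (9613/10209)
flip (9613/10209) -> (10209/9613): both odd, 9613 mod 4 = 1, 10209 mod 4 = 1, so the flip contributes +1; sign now +1
(10209/9613): 10209 mod 9613 = 596, so (10209/9613) = (596/9613)
factor out 2^2: 596 = 2^2·149; with 9613 mod 8 = 5, (2/9613) = -1; sign now +1; continue with (149/9613)
flip (149/9613) -> (9613/149): both odd, 149 mod 4 = 1, 9613 mod 4 = 1, so the flip contributes +1; sign now +1
(9613/149): 9613 mod 149 = 77, so (9613/149) = (77/149)
flip (77/149) -> (149/77): both odd, 77 mod 4 = 1, 149 mod 4 = 1, so the flip contributes +1; sign now +1
(149/77): 149 mod 77 = 72, so (149/77) = (72/77)
factor out 2^3: 72 = 2^3·9; with 77 mod 8 = 5, (2/77) = -1; sign now -1; continue with (9/77)
flip (9/77) -> (77/9): both odd, 9 mod 4 = 1, 77 mod 4 = 1, so the flip contributes +1; sign now -1
(77/9): 77 mod 9 = 5, so (77/9) = (5/9)
flip (5/9) -> (9/5): both odd, 5 mod 4 = 1, 9 mod 4 = 1, so the flip contributes +1; sign now -1
(9/5): 9 mod 5 = 4, so (9/5) = (4/5)
factor out 2^2: 4 = 2^2·1; with 5 mod 8 = 5, (2/5) = -1; sign now -1; continue with (1/5)
reached (1/5) = 1, so the symbol is -1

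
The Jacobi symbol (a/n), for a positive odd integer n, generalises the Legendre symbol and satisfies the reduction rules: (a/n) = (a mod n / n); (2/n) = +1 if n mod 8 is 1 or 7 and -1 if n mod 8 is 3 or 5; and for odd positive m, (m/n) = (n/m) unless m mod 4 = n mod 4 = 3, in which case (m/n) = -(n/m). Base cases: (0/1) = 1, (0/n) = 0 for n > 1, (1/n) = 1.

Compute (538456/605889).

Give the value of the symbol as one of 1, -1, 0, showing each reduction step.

538456 = 2^3·67307; (2/605889) = +1 since 605889 mod 8 = 1, so (538456/605889) = (+1)^3·(67307/605889); sign now +1
reciprocity: (67307/605889) = +1·(605889/67307) since 67307 mod 4 = 3, 605889 mod 4 = 1; sign now +1
(605889/67307) = (126/67307)   [reduce mod 67307]
126 = 2^1·63; (2/67307) = -1 since 67307 mod 8 = 3, so (126/67307) = (-1)^1·(63/67307); sign now -1
reciprocity: (63/67307) = -1·(67307/63) since 63 mod 4 = 3, 67307 mod 4 = 3; sign now +1
(67307/63) = (23/63)   [reduce mod 63]
reciprocity: (23/63) = -1·(63/23) since 23 mod 4 = 3, 63 mod 4 = 3; sign now -1
(63/23) = (17/23)   [reduce mod 23]
reciprocity: (17/23) = +1·(23/17) since 17 mod 4 = 1, 23 mod 4 = 3; sign now -1
(23/17) = (6/17)   [reduce mod 17]
6 = 2^1·3; (2/17) = +1 since 17 mod 8 = 1, so (6/17) = (+1)^1·(3/17); sign now -1
reciprocity: (3/17) = +1·(17/3) since 3 mod 4 = 3, 17 mod 4 = 1; sign now -1
(17/3) = (2/3)   [reduce mod 3]
2 = 2^1·1; (2/3) = -1 since 3 mod 8 = 3, so (2/3) = (-1)^1·(1/3); sign now +1
(1/3) = 1; final value = sign = +1

1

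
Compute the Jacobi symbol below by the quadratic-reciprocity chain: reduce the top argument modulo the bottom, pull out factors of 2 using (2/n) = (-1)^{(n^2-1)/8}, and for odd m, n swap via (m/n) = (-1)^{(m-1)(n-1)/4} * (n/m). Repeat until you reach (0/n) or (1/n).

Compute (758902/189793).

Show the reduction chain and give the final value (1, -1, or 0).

(758902/189793): 758902 mod 189793 = 189523, so (758902/189793) = (189523/189793)
flip (189523/189793) -> (189793/189523): both odd, 189523 mod 4 = 3, 189793 mod 4 = 1, so the flip contributes +1; sign now +1
(189793/189523): 189793 mod 189523 = 270, so (189793/189523) = (270/189523)
factor out 2^1: 270 = 2^1·135; with 189523 mod 8 = 3, (2/189523) = -1; sign now -1; continue with (135/189523)
flip (135/189523) -> (189523/135): both odd, 135 mod 4 = 3, 189523 mod 4 = 3, so the flip contributes -1; sign now +1
(189523/135): 189523 mod 135 = 118, so (189523/135) = (118/135)
factor out 2^1: 118 = 2^1·59; with 135 mod 8 = 7, (2/135) = +1; sign now +1; continue with (59/135)
flip (59/135) -> (135/59): both odd, 59 mod 4 = 3, 135 mod 4 = 3, so the flip contributes -1; sign now -1
(135/59): 135 mod 59 = 17, so (135/59) = (17/59)
flip (17/59) -> (59/17): both odd, 17 mod 4 = 1, 59 mod 4 = 3, so the flip contributes +1; sign now -1
(59/17): 59 mod 17 = 8, so (59/17) = (8/17)
factor out 2^3: 8 = 2^3·1; with 17 mod 8 = 1, (2/17) = +1; sign now -1; continue with (1/17)
reached (1/17) = 1, so the symbol is -1

-1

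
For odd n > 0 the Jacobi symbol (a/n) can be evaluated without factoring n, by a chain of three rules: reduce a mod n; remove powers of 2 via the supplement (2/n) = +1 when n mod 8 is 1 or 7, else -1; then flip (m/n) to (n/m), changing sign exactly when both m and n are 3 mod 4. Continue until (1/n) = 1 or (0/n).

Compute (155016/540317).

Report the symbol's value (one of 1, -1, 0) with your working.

1

155016 = 2^3·19377; (2/540317) = -1 since 540317 mod 8 = 5, so (155016/540317) = (-1)^3·(19377/540317); sign now -1
reciprocity: (19377/540317) = +1·(540317/19377) since 19377 mod 4 = 1, 540317 mod 4 = 1; sign now -1
(540317/19377) = (17138/19377)   [reduce mod 19377]
17138 = 2^1·8569; (2/19377) = +1 since 19377 mod 8 = 1, so (17138/19377) = (+1)^1·(8569/19377); sign now -1
reciprocity: (8569/19377) = +1·(19377/8569) since 8569 mod 4 = 1, 19377 mod 4 = 1; sign now -1
(19377/8569) = (2239/8569)   [reduce mod 8569]
reciprocity: (2239/8569) = +1·(8569/2239) since 2239 mod 4 = 3, 8569 mod 4 = 1; sign now -1
(8569/2239) = (1852/2239)   [reduce mod 2239]
1852 = 2^2·463; (2/2239) = +1 since 2239 mod 8 = 7, so (1852/2239) = (+1)^2·(463/2239); sign now -1
reciprocity: (463/2239) = -1·(2239/463) since 463 mod 4 = 3, 2239 mod 4 = 3; sign now +1
(2239/463) = (387/463)   [reduce mod 463]
reciprocity: (387/463) = -1·(463/387) since 387 mod 4 = 3, 463 mod 4 = 3; sign now -1
(463/387) = (76/387)   [reduce mod 387]
76 = 2^2·19; (2/387) = -1 since 387 mod 8 = 3, so (76/387) = (-1)^2·(19/387); sign now -1
reciprocity: (19/387) = -1·(387/19) since 19 mod 4 = 3, 387 mod 4 = 3; sign now +1
(387/19) = (7/19)   [reduce mod 19]
reciprocity: (7/19) = -1·(19/7) since 7 mod 4 = 3, 19 mod 4 = 3; sign now -1
(19/7) = (5/7)   [reduce mod 7]
reciprocity: (5/7) = +1·(7/5) since 5 mod 4 = 1, 7 mod 4 = 3; sign now -1
(7/5) = (2/5)   [reduce mod 5]
2 = 2^1·1; (2/5) = -1 since 5 mod 8 = 5, so (2/5) = (-1)^1·(1/5); sign now +1
(1/5) = 1; final value = sign = +1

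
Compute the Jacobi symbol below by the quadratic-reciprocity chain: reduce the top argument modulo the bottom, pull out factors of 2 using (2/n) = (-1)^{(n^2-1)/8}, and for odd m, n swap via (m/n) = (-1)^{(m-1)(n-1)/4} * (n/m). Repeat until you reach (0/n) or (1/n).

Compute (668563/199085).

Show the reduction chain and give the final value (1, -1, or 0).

-1

(668563/199085): 668563 mod 199085 = 71308, so (668563/199085) = (71308/199085)
factor out 2^2: 71308 = 2^2·17827; with 199085 mod 8 = 5, (2/199085) = -1; sign now +1; continue with (17827/199085)
flip (17827/199085) -> (199085/17827): both odd, 17827 mod 4 = 3, 199085 mod 4 = 1, so the flip contributes +1; sign now +1
(199085/17827): 199085 mod 17827 = 2988, so (199085/17827) = (2988/17827)
factor out 2^2: 2988 = 2^2·747; with 17827 mod 8 = 3, (2/17827) = -1; sign now +1; continue with (747/17827)
flip (747/17827) -> (17827/747): both odd, 747 mod 4 = 3, 17827 mod 4 = 3, so the flip contributes -1; sign now -1
(17827/747): 17827 mod 747 = 646, so (17827/747) = (646/747)
factor out 2^1: 646 = 2^1·323; with 747 mod 8 = 3, (2/747) = -1; sign now +1; continue with (323/747)
flip (323/747) -> (747/323): both odd, 323 mod 4 = 3, 747 mod 4 = 3, so the flip contributes -1; sign now -1
(747/323): 747 mod 323 = 101, so (747/323) = (101/323)
flip (101/323) -> (323/101): both odd, 101 mod 4 = 1, 323 mod 4 = 3, so the flip contributes +1; sign now -1
(323/101): 323 mod 101 = 20, so (323/101) = (20/101)
factor out 2^2: 20 = 2^2·5; with 101 mod 8 = 5, (2/101) = -1; sign now -1; continue with (5/101)
flip (5/101) -> (101/5): both odd, 5 mod 4 = 1, 101 mod 4 = 1, so the flip contributes +1; sign now -1
(101/5): 101 mod 5 = 1, so (101/5) = (1/5)
reached (1/5) = 1, so the symbol is -1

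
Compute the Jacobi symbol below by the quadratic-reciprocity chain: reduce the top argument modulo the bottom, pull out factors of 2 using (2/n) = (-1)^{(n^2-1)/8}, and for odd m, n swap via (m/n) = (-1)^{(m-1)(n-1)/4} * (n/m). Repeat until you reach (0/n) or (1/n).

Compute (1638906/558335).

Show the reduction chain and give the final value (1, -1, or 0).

1

(1638906/558335) = (522236/558335)   [reduce mod 558335]
522236 = 2^2·130559; (2/558335) = +1 since 558335 mod 8 = 7, so (522236/558335) = (+1)^2·(130559/558335); sign now +1
reciprocity: (130559/558335) = -1·(558335/130559) since 130559 mod 4 = 3, 558335 mod 4 = 3; sign now -1
(558335/130559) = (36099/130559)   [reduce mod 130559]
reciprocity: (36099/130559) = -1·(130559/36099) since 36099 mod 4 = 3, 130559 mod 4 = 3; sign now +1
(130559/36099) = (22262/36099)   [reduce mod 36099]
22262 = 2^1·11131; (2/36099) = -1 since 36099 mod 8 = 3, so (22262/36099) = (-1)^1·(11131/36099); sign now -1
reciprocity: (11131/36099) = -1·(36099/11131) since 11131 mod 4 = 3, 36099 mod 4 = 3; sign now +1
(36099/11131) = (2706/11131)   [reduce mod 11131]
2706 = 2^1·1353; (2/11131) = -1 since 11131 mod 8 = 3, so (2706/11131) = (-1)^1·(1353/11131); sign now -1
reciprocity: (1353/11131) = +1·(11131/1353) since 1353 mod 4 = 1, 11131 mod 4 = 3; sign now -1
(11131/1353) = (307/1353)   [reduce mod 1353]
reciprocity: (307/1353) = +1·(1353/307) since 307 mod 4 = 3, 1353 mod 4 = 1; sign now -1
(1353/307) = (125/307)   [reduce mod 307]
reciprocity: (125/307) = +1·(307/125) since 125 mod 4 = 1, 307 mod 4 = 3; sign now -1
(307/125) = (57/125)   [reduce mod 125]
reciprocity: (57/125) = +1·(125/57) since 57 mod 4 = 1, 125 mod 4 = 1; sign now -1
(125/57) = (11/57)   [reduce mod 57]
reciprocity: (11/57) = +1·(57/11) since 11 mod 4 = 3, 57 mod 4 = 1; sign now -1
(57/11) = (2/11)   [reduce mod 11]
2 = 2^1·1; (2/11) = -1 since 11 mod 8 = 3, so (2/11) = (-1)^1·(1/11); sign now +1
(1/11) = 1; final value = sign = +1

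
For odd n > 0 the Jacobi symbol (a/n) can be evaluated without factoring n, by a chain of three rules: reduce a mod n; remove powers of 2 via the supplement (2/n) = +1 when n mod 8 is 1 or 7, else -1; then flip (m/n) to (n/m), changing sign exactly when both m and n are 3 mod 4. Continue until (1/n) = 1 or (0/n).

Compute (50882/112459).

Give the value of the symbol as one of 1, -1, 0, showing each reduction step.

1

50882 = 2^1·25441; (2/112459) = -1 since 112459 mod 8 = 3, so (50882/112459) = (-1)^1·(25441/112459); sign now -1
reciprocity: (25441/112459) = +1·(112459/25441) since 25441 mod 4 = 1, 112459 mod 4 = 3; sign now -1
(112459/25441) = (10695/25441)   [reduce mod 25441]
reciprocity: (10695/25441) = +1·(25441/10695) since 10695 mod 4 = 3, 25441 mod 4 = 1; sign now -1
(25441/10695) = (4051/10695)   [reduce mod 10695]
reciprocity: (4051/10695) = -1·(10695/4051) since 4051 mod 4 = 3, 10695 mod 4 = 3; sign now +1
(10695/4051) = (2593/4051)   [reduce mod 4051]
reciprocity: (2593/4051) = +1·(4051/2593) since 2593 mod 4 = 1, 4051 mod 4 = 3; sign now +1
(4051/2593) = (1458/2593)   [reduce mod 2593]
1458 = 2^1·729; (2/2593) = +1 since 2593 mod 8 = 1, so (1458/2593) = (+1)^1·(729/2593); sign now +1
reciprocity: (729/2593) = +1·(2593/729) since 729 mod 4 = 1, 2593 mod 4 = 1; sign now +1
(2593/729) = (406/729)   [reduce mod 729]
406 = 2^1·203; (2/729) = +1 since 729 mod 8 = 1, so (406/729) = (+1)^1·(203/729); sign now +1
reciprocity: (203/729) = +1·(729/203) since 203 mod 4 = 3, 729 mod 4 = 1; sign now +1
(729/203) = (120/203)   [reduce mod 203]
120 = 2^3·15; (2/203) = -1 since 203 mod 8 = 3, so (120/203) = (-1)^3·(15/203); sign now -1
reciprocity: (15/203) = -1·(203/15) since 15 mod 4 = 3, 203 mod 4 = 3; sign now +1
(203/15) = (8/15)   [reduce mod 15]
8 = 2^3·1; (2/15) = +1 since 15 mod 8 = 7, so (8/15) = (+1)^3·(1/15); sign now +1
(1/15) = 1; final value = sign = +1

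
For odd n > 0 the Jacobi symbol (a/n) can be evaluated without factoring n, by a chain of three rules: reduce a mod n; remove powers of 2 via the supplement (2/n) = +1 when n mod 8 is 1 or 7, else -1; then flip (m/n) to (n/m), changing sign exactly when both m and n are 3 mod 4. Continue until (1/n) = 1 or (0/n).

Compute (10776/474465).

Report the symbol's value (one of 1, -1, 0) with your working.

0

10776 = 2^3·1347; (2/474465) = +1 since 474465 mod 8 = 1, so (10776/474465) = (+1)^3·(1347/474465); sign now +1
reciprocity: (1347/474465) = +1·(474465/1347) since 1347 mod 4 = 3, 474465 mod 4 = 1; sign now +1
(474465/1347) = (321/1347)   [reduce mod 1347]
reciprocity: (321/1347) = +1·(1347/321) since 321 mod 4 = 1, 1347 mod 4 = 3; sign now +1
(1347/321) = (63/321)   [reduce mod 321]
reciprocity: (63/321) = +1·(321/63) since 63 mod 4 = 3, 321 mod 4 = 1; sign now +1
(321/63) = (6/63)   [reduce mod 63]
6 = 2^1·3; (2/63) = +1 since 63 mod 8 = 7, so (6/63) = (+1)^1·(3/63); sign now +1
reciprocity: (3/63) = -1·(63/3) since 3 mod 4 = 3, 63 mod 4 = 3; sign now -1
(63/3) = (0/3)   [reduce mod 3]
(0/3) = 0   [gcd(a, n) > 1]; final value = 0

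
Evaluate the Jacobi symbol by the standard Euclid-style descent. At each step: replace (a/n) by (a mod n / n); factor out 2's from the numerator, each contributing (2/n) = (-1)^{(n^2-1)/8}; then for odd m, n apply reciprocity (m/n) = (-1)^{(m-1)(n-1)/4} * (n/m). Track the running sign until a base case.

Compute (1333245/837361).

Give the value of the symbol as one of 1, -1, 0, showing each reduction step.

1

(1333245/837361) = (495884/837361)   [reduce mod 837361]
495884 = 2^2·123971; (2/837361) = +1 since 837361 mod 8 = 1, so (495884/837361) = (+1)^2·(123971/837361); sign now +1
reciprocity: (123971/837361) = +1·(837361/123971) since 123971 mod 4 = 3, 837361 mod 4 = 1; sign now +1
(837361/123971) = (93535/123971)   [reduce mod 123971]
reciprocity: (93535/123971) = -1·(123971/93535) since 93535 mod 4 = 3, 123971 mod 4 = 3; sign now -1
(123971/93535) = (30436/93535)   [reduce mod 93535]
30436 = 2^2·7609; (2/93535) = +1 since 93535 mod 8 = 7, so (30436/93535) = (+1)^2·(7609/93535); sign now -1
reciprocity: (7609/93535) = +1·(93535/7609) since 7609 mod 4 = 1, 93535 mod 4 = 3; sign now -1
(93535/7609) = (2227/7609)   [reduce mod 7609]
reciprocity: (2227/7609) = +1·(7609/2227) since 2227 mod 4 = 3, 7609 mod 4 = 1; sign now -1
(7609/2227) = (928/2227)   [reduce mod 2227]
928 = 2^5·29; (2/2227) = -1 since 2227 mod 8 = 3, so (928/2227) = (-1)^5·(29/2227); sign now +1
reciprocity: (29/2227) = +1·(2227/29) since 29 mod 4 = 1, 2227 mod 4 = 3; sign now +1
(2227/29) = (23/29)   [reduce mod 29]
reciprocity: (23/29) = +1·(29/23) since 23 mod 4 = 3, 29 mod 4 = 1; sign now +1
(29/23) = (6/23)   [reduce mod 23]
6 = 2^1·3; (2/23) = +1 since 23 mod 8 = 7, so (6/23) = (+1)^1·(3/23); sign now +1
reciprocity: (3/23) = -1·(23/3) since 3 mod 4 = 3, 23 mod 4 = 3; sign now -1
(23/3) = (2/3)   [reduce mod 3]
2 = 2^1·1; (2/3) = -1 since 3 mod 8 = 3, so (2/3) = (-1)^1·(1/3); sign now +1
(1/3) = 1; final value = sign = +1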